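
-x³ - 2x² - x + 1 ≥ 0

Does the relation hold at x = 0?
x = 0: LHS = -0³ - 2·0² - 0 + 1 = 1; 1 ≥ 0 — holds

The relation is satisfied at x = 0.

Answer: Yes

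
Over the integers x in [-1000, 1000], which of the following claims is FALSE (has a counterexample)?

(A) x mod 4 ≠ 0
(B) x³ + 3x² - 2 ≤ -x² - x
(A) x = 0: LHS = 0 mod 4 = 0; 0 ≠ 0 — FAILS
(B) x = 1: LHS = 1³ + 3·1² - 2 = 2, RHS = -1² - 1 = -2; 2 ≤ -2 — FAILS

Answer: Both A and B are false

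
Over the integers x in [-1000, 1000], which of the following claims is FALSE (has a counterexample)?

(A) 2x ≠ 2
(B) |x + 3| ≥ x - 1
(A) x = 1: LHS = 2·1 = 2; 2 ≠ 2 — FAILS

(B) Over all integers in [-1000, 1000], LHS − RHS is smallest at x = 0, where it equals 4:
x = 0: LHS = |0 + 3| = |3| = 3, RHS = 0 - 1 = -1; 3 ≥ -1 — holds
At the ends of the range:
x = -1000: LHS = |(-1000) + 3| = |-997| = 997, RHS = (-1000) - 1 = -1001; 997 ≥ -1001 — holds
x = 1000: LHS = |1000 + 3| = |1003| = 1003, RHS = 1000 - 1 = 999; 1003 ≥ 999 — holds
Hence LHS − RHS is never negative, i.e. LHS ≥ RHS throughout, so the relation holds for every integer in [-1000, 1000].

Only (A) has a counterexample.

Answer: A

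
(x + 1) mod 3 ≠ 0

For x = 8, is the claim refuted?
Substitute x = 8 into the relation:
x = 8: LHS = (8 + 1) mod 3 = 9 mod 3 = 0; 0 ≠ 0 — FAILS

Since the claim fails at x = 8, this value is a counterexample.

Answer: Yes, x = 8 is a counterexample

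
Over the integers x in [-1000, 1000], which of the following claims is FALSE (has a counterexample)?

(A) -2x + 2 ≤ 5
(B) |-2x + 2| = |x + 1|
(A) x = -2: LHS = -2·(-2) + 2 = 6; 6 ≤ 5 — FAILS
(B) x = 0: LHS = |-2·0 + 2| = |2| = 2, RHS = |0 + 1| = |1| = 1; 2 = 1 — FAILS

Answer: Both A and B are false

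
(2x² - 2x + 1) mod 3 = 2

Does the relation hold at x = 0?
x = 0: LHS = (2·0² - 2·0 + 1) mod 3 = 1 mod 3 = 1; 1 = 2 — FAILS

The relation fails at x = 0, so x = 0 is a counterexample.

Answer: No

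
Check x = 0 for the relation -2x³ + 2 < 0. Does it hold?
x = 0: LHS = -2·0³ + 2 = 2; 2 < 0 — FAILS

The relation fails at x = 0, so x = 0 is a counterexample.

Answer: No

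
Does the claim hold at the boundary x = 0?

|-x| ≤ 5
x = 0: LHS = |-0| = |0| = 0; 0 ≤ 5 — holds

The relation is satisfied at x = 0.

Answer: Yes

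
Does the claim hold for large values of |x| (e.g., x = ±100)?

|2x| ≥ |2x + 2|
x = 100: LHS = |2·100| = |200| = 200, RHS = |2·100 + 2| = |202| = 202; 200 ≥ 202 — FAILS
x = -100: LHS = |2·(-100)| = |-200| = 200, RHS = |2·(-100) + 2| = |-198| = 198; 200 ≥ 198 — holds

Answer: Partially: fails for x = 100, holds for x = -100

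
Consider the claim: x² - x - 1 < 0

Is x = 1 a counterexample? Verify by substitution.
Substitute x = 1 into the relation:
x = 1: LHS = 1² - 1 - 1 = -1; -1 < 0 — holds

The claim holds here, so x = 1 is not a counterexample. (A counterexample exists elsewhere, e.g. x = -1.)

Answer: No, x = 1 is not a counterexample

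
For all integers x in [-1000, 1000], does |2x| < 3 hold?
The claim fails at x = 2:
x = 2: LHS = |2·2| = |4| = 4; 4 < 3 — FAILS

Because a single integer refutes it, the statement is false.

Answer: False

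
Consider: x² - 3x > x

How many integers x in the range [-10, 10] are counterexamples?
Counterexamples in [-10, 10]: {0, 1, 2, 3, 4}.

Counting them gives 5 values.

Answer: 5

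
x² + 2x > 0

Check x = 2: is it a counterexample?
Substitute x = 2 into the relation:
x = 2: LHS = 2² + 2·2 = 8; 8 > 0 — holds

The claim holds here, so x = 2 is not a counterexample. (A counterexample exists elsewhere, e.g. x = 0.)

Answer: No, x = 2 is not a counterexample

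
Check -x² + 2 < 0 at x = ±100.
x = 100: LHS = -100² + 2 = -9998; -9998 < 0 — holds
x = -100: LHS = -(-100)² + 2 = -9998; -9998 < 0 — holds

Answer: Yes, holds for both x = 100 and x = -100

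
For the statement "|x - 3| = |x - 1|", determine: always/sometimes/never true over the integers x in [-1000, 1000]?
Holds at x = 2: LHS = |2 - 3| = |-1| = 1, RHS = |2 - 1| = |1| = 1; 1 = 1 — holds
Fails at x = 0: LHS = |0 - 3| = |-3| = 3, RHS = |0 - 1| = |-1| = 1; 3 = 1 — FAILS
It is satisfied by some integers in the range but not all.

Answer: Sometimes true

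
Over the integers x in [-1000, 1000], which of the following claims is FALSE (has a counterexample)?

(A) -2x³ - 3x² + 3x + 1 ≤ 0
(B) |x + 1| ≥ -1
(A) x = 0: LHS = -2·0³ - 3·0² + 3·0 + 1 = 1; 1 ≤ 0 — FAILS

(B) An absolute value is never negative, so the left side is ≥ 0 for every x, while the right side is -1. Tightest case in [-1000, 1000] is x = -1:
x = -1: LHS = |(-1) + 1| = |0| = 0; 0 ≥ -1 — holds
Hence LHS − RHS is never negative, i.e. LHS ≥ RHS throughout, so the relation holds for every integer in [-1000, 1000].

Only (A) has a counterexample.

Answer: A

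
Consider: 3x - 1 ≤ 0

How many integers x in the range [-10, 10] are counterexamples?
Counterexamples in [-10, 10]: {1, 2, 3, 4, 5, 6, 7, 8, 9, 10}.

Counting them gives 10 values.

Answer: 10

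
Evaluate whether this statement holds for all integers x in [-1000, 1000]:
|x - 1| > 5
The claim fails at x = 0:
x = 0: LHS = |0 - 1| = |-1| = 1; 1 > 5 — FAILS

Because a single integer refutes it, the statement is false.

Answer: False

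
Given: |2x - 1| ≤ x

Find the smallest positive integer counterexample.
Testing positive integers:
x = 1: LHS = |2·1 - 1| = |1| = 1; 1 ≤ 1 — holds
x = 2: LHS = |2·2 - 1| = |3| = 3; 3 ≤ 2 — FAILS  ← smallest positive counterexample

Answer: x = 2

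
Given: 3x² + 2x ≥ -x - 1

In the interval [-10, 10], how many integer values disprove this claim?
Over all integers in [-10, 10], LHS − RHS is smallest at x = 0, where it equals 1:
x = 0: LHS = 3·0² + 2·0 = 0, RHS = -0 - 1 = -1; 0 ≥ -1 — holds
At the ends of the range:
x = -10: LHS = 3·(-10)² + 2·(-10) = 280, RHS = -(-10) - 1 = 9; 280 ≥ 9 — holds
x = 10: LHS = 3·10² + 2·10 = 320, RHS = -10 - 1 = -11; 320 ≥ -11 — holds
Hence LHS − RHS is never negative, i.e. LHS ≥ RHS throughout, so the relation holds for every integer in [-10, 10].

No counterexample appears in that range.

Answer: 0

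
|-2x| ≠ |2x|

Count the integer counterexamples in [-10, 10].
Counterexamples in [-10, 10]: {-10, -9, -8, -7, -6, -5, -4, -3, -2, -1, 0, 1, 2, 3, 4, 5, 6, 7, 8, 9, 10}.

Counting them gives 21 values.

Answer: 21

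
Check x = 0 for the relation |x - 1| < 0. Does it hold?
x = 0: LHS = |0 - 1| = |-1| = 1; 1 < 0 — FAILS

The relation fails at x = 0, so x = 0 is a counterexample.

Answer: No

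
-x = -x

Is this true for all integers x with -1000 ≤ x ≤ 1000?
LHS − RHS = 0 at every integer in [-1000, 1000]; the two sides always agree. For instance:
x = -1000: LHS = -(-1000) = 1000, RHS = -(-1000) = 1000; 1000 = 1000 — holds
x = 0: LHS = -0 = 0, RHS = -0 = 0; 0 = 0 — holds
x = 1000: -1000 = -1000 — holds
The sides are never unequal, so the relation holds for every integer in [-1000, 1000].

No counterexample exists.

Answer: True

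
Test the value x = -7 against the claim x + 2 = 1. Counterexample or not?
Substitute x = -7 into the relation:
x = -7: LHS = (-7) + 2 = -5; -5 = 1 — FAILS

Since the claim fails at x = -7, this value is a counterexample.

Answer: Yes, x = -7 is a counterexample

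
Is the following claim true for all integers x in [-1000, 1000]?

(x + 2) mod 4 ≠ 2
The claim fails at x = 0:
x = 0: LHS = (0 + 2) mod 4 = 2 mod 4 = 2; 2 ≠ 2 — FAILS

Because a single integer refutes it, the statement is false.

Answer: False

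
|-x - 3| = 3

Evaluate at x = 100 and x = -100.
x = 100: LHS = |-100 - 3| = |-103| = 103; 103 = 3 — FAILS
x = -100: LHS = |-(-100) - 3| = |97| = 97; 97 = 3 — FAILS

Answer: No, fails for both x = 100 and x = -100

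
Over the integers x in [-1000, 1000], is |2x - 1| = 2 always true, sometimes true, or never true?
Track d = LHS − RHS over the integers in [-1000, 1000]. Equality would need d = 0, but d changes sign only between consecutive integers, jumping over 0:
x = -1: LHS = |2·(-1) - 1| = |-3| = 3; 3 = 2 — FAILS  (d = 1)
x = 0: LHS = |2·0 - 1| = |-1| = 1; 1 = 2 — FAILS  (d = -1)
x = 1: LHS = |2·1 - 1| = |1| = 1; 1 = 2 — FAILS  (d = -1)
x = 2: LHS = |2·2 - 1| = |3| = 3; 3 = 2 — FAILS  (d = 1)
Away from these crossings d keeps a constant sign, and checking every integer in [-1000, 1000] confirms d ≠ 0 throughout. Hence the two sides are never equal, so the claimed relation (=) fails for every integer in [-1000, 1000].

No integer in the range satisfies it.

Answer: Never true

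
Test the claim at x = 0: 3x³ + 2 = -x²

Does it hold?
x = 0: LHS = 3·0³ + 2 = 2, RHS = -0² = 0; 2 = 0 — FAILS

The relation fails at x = 0, so x = 0 is a counterexample.

Answer: No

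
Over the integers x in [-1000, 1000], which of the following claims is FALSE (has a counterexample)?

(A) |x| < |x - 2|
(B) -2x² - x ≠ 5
(A) x = 1: LHS = |1| = 1, RHS = |1 - 2| = |-1| = 1; 1 < 1 — FAILS

(B) Over all integers in [-1000, 1000], LHS − RHS is always negative; it is closest to 0 at x = 0, where it equals -5:
x = 0: LHS = -2·0² - 0 = 0; 0 ≠ 5 — holds
At the ends of the range:
x = -1000: LHS = -2·(-1000)² - (-1000) = -1999000; -1999000 ≠ 5 — holds
x = 1000: LHS = -2·1000² - 1000 = -2001000; -2001000 ≠ 5 — holds
Hence LHS − RHS is never 0, i.e. the two sides are never equal, so the relation holds for every integer in [-1000, 1000].

Only (A) has a counterexample.

Answer: A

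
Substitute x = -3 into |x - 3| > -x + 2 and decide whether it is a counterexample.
Substitute x = -3 into the relation:
x = -3: LHS = |(-3) - 3| = |-6| = 6, RHS = -(-3) + 2 = 5; 6 > 5 — holds

The relation holds at x = -3, so it is not a counterexample.

Answer: No, x = -3 is not a counterexample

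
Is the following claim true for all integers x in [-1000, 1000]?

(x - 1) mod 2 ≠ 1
The claim fails at x = 0:
x = 0: LHS = (0 - 1) mod 2 = (-1) mod 2 = 1; 1 ≠ 1 — FAILS

Because a single integer refutes it, the statement is false.

Answer: False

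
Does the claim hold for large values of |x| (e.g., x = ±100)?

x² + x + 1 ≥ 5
x = 100: LHS = 100² + 100 + 1 = 10101; 10101 ≥ 5 — holds
x = -100: LHS = (-100)² + (-100) + 1 = 9901; 9901 ≥ 5 — holds

Answer: Yes, holds for both x = 100 and x = -100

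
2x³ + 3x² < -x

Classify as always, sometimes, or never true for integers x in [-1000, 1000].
Holds at x = -2: LHS = 2·(-2)³ + 3·(-2)² = -4, RHS = -(-2) = 2; -4 < 2 — holds
Fails at x = 0: LHS = 2·0³ + 3·0² = 0, RHS = -0 = 0; 0 < 0 — FAILS
It is satisfied by some integers in the range but not all.

Answer: Sometimes true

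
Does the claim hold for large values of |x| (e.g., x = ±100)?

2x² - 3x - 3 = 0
x = 100: LHS = 2·100² - 3·100 - 3 = 19697; 19697 = 0 — FAILS
x = -100: LHS = 2·(-100)² - 3·(-100) - 3 = 20297; 20297 = 0 — FAILS

Answer: No, fails for both x = 100 and x = -100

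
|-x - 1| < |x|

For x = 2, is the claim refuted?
Substitute x = 2 into the relation:
x = 2: LHS = |-2 - 1| = |-3| = 3, RHS = |2| = 2; 3 < 2 — FAILS

Since the claim fails at x = 2, this value is a counterexample.

Answer: Yes, x = 2 is a counterexample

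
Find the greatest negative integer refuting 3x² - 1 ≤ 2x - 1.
Testing negative integers from -1 downward:
x = -1: LHS = 3·(-1)² - 1 = 2, RHS = 2·(-1) - 1 = -3; 2 ≤ -3 — FAILS  ← closest negative counterexample to 0

Answer: x = -1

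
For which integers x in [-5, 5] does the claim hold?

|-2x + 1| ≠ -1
An absolute value is never negative, so the left side is ≥ 0 for every x, while the right side is -1. Tightest case in [-5, 5] is x = 0:
x = 0: LHS = |-2·0 + 1| = |1| = 1; 1 ≠ -1 — holds
Hence LHS − RHS is never 0, i.e. the two sides are never equal, so the relation holds for every integer in [-5, 5].

Answer: All integers in [-5, 5]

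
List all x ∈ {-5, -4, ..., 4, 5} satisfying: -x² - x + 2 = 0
Holds for: {-2, 1}
Fails for: {-5, -4, -3, -1, 0, 2, 3, 4, 5}

Answer: {-2, 1}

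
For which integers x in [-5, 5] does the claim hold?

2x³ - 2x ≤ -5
Holds for: {-5, -4, -3, -2}
Fails for: {-1, 0, 1, 2, 3, 4, 5}

Answer: {-5, -4, -3, -2}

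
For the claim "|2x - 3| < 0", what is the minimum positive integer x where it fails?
Testing positive integers:
x = 1: LHS = |2·1 - 3| = |-1| = 1; 1 < 0 — FAILS  ← smallest positive counterexample

Answer: x = 1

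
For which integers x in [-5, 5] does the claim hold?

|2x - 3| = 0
Over all integers in [-5, 5], LHS − RHS is always positive; it is smallest at x = 1, where it equals 1:
x = 1: LHS = |2·1 - 3| = |-1| = 1; 1 = 0 — FAILS
At the ends of the range:
x = -5: LHS = |2·(-5) - 3| = |-13| = 13; 13 = 0 — FAILS
x = 5: LHS = |2·5 - 3| = |7| = 7; 7 = 0 — FAILS
Hence LHS − RHS is never 0, i.e. the two sides are never equal, so the claimed relation (=) fails for every integer in [-5, 5].

Answer: None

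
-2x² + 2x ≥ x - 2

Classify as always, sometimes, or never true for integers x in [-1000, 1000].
Holds at x = 0: LHS = -2·0² + 2·0 = 0, RHS = 0 - 2 = -2; 0 ≥ -2 — holds
Fails at x = -1: LHS = -2·(-1)² + 2·(-1) = -4, RHS = (-1) - 2 = -3; -4 ≥ -3 — FAILS
It is satisfied by some integers in the range but not all.

Answer: Sometimes true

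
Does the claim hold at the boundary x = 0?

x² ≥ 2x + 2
x = 0: LHS = 0² = 0, RHS = 2·0 + 2 = 2; 0 ≥ 2 — FAILS

The relation fails at x = 0, so x = 0 is a counterexample.

Answer: No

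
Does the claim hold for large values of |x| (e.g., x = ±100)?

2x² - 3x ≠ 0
x = 100: LHS = 2·100² - 3·100 = 19700; 19700 ≠ 0 — holds
x = -100: LHS = 2·(-100)² - 3·(-100) = 20300; 20300 ≠ 0 — holds

Answer: Yes, holds for both x = 100 and x = -100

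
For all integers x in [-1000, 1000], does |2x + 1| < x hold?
The claim fails at x = 0:
x = 0: LHS = |2·0 + 1| = |1| = 1; 1 < 0 — FAILS

Because a single integer refutes it, the statement is false.

Answer: False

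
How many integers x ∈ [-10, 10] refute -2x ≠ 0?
Counterexamples in [-10, 10]: {0}.

Counting them gives 1 values.

Answer: 1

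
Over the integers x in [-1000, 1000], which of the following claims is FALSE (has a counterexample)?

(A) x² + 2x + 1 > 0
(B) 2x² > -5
(A) x = -1: LHS = (-1)² + 2·(-1) + 1 = 0; 0 > 0 — FAILS

(B) Over all integers in [-1000, 1000], LHS − RHS is smallest at x = 0, where it equals 5:
x = 0: LHS = 2·0² = 0; 0 > -5 — holds
At the ends of the range:
x = -1000: LHS = 2·(-1000)² = 2000000; 2000000 > -5 — holds
x = 1000: LHS = 2·1000² = 2000000; 2000000 > -5 — holds
Hence LHS − RHS is never zero or negative, i.e. LHS > RHS throughout, so the relation holds for every integer in [-1000, 1000].

Only (A) has a counterexample.

Answer: A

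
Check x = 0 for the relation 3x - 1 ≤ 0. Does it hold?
x = 0: LHS = 3·0 - 1 = -1; -1 ≤ 0 — holds

The relation is satisfied at x = 0.

Answer: Yes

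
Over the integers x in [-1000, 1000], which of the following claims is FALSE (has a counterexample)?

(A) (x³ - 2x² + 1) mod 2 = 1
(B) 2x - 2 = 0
(A) x = 1: LHS = (1³ - 2·1² + 1) mod 2 = 0 mod 2 = 0; 0 = 1 — FAILS
(B) x = 0: LHS = 2·0 - 2 = -2; -2 = 0 — FAILS

Answer: Both A and B are false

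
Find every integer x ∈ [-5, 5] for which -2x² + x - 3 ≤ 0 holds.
Over all integers in [-5, 5], LHS − RHS is largest at x = 0, where it equals -3:
x = 0: LHS = -2·0² + 0 - 3 = -3; -3 ≤ 0 — holds
At the ends of the range:
x = -5: LHS = -2·(-5)² + (-5) - 3 = -58; -58 ≤ 0 — holds
x = 5: LHS = -2·5² + 5 - 3 = -48; -48 ≤ 0 — holds
Hence LHS − RHS is never positive, i.e. LHS ≤ RHS throughout, so the relation holds for every integer in [-5, 5].

Answer: All integers in [-5, 5]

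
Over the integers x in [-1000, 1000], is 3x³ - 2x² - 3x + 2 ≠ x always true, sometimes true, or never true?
Track d = LHS − RHS over the integers in [-1000, 1000]. Equality would need d = 0, but d changes sign only between consecutive integers, jumping over 0:
x = -2: LHS = 3·(-2)³ - 2·(-2)² - 3·(-2) + 2 = -24; -24 ≠ -2 — holds  (d = -22)
x = -1: LHS = 3·(-1)³ - 2·(-1)² - 3·(-1) + 2 = 0; 0 ≠ -1 — holds  (d = 1)
x = 0: LHS = 3·0³ - 2·0² - 3·0 + 2 = 2; 2 ≠ 0 — holds  (d = 2)
x = 1: LHS = 3·1³ - 2·1² - 3·1 + 2 = 0; 0 ≠ 1 — holds  (d = -1)
x = 1: LHS = 3·1³ - 2·1² - 3·1 + 2 = 0; 0 ≠ 1 — holds  (d = -1)
x = 2: LHS = 3·2³ - 2·2² - 3·2 + 2 = 12; 12 ≠ 2 — holds  (d = 10)
Away from these crossings d keeps a constant sign, and checking every integer in [-1000, 1000] confirms d ≠ 0 throughout. Hence the two sides are never equal, so the relation holds for every integer in [-1000, 1000].

No counterexample exists.

Answer: Always true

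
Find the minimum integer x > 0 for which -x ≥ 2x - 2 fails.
Testing positive integers:
x = 1: RHS = 2·1 - 2 = 0; -1 ≥ 0 — FAILS  ← smallest positive counterexample

Answer: x = 1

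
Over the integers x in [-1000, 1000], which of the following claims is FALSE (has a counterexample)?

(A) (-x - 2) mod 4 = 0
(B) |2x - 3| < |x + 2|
(A) x = 0: LHS = (-0 - 2) mod 4 = (-2) mod 4 = 2; 2 = 0 — FAILS
(B) x = 0: LHS = |2·0 - 3| = |-3| = 3, RHS = |0 + 2| = |2| = 2; 3 < 2 — FAILS

Answer: Both A and B are false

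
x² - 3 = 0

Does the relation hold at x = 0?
x = 0: LHS = 0² - 3 = -3; -3 = 0 — FAILS

The relation fails at x = 0, so x = 0 is a counterexample.

Answer: No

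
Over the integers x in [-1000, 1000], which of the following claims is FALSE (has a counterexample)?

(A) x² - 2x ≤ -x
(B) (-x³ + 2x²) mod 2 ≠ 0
(A) x = -1: LHS = (-1)² - 2·(-1) = 3, RHS = -(-1) = 1; 3 ≤ 1 — FAILS
(B) x = 0: LHS = (-0³ + 2·0²) mod 2 = 0 mod 2 = 0; 0 ≠ 0 — FAILS

Answer: Both A and B are false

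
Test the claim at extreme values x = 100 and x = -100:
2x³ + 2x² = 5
x = 100: LHS = 2·100³ + 2·100² = 2020000; 2020000 = 5 — FAILS
x = -100: LHS = 2·(-100)³ + 2·(-100)² = -1980000; -1980000 = 5 — FAILS

Answer: No, fails for both x = 100 and x = -100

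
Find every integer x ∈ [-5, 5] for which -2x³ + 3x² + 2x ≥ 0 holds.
Holds for: {-5, -4, -3, -2, -1, 0, 1, 2}
Fails for: {3, 4, 5}

Answer: {-5, -4, -3, -2, -1, 0, 1, 2}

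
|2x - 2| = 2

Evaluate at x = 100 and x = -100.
x = 100: LHS = |2·100 - 2| = |198| = 198; 198 = 2 — FAILS
x = -100: LHS = |2·(-100) - 2| = |-202| = 202; 202 = 2 — FAILS

Answer: No, fails for both x = 100 and x = -100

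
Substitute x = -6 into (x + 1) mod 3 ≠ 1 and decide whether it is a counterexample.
Substitute x = -6 into the relation:
x = -6: LHS = ((-6) + 1) mod 3 = (-5) mod 3 = 1; 1 ≠ 1 — FAILS

Since the claim fails at x = -6, this value is a counterexample.

Answer: Yes, x = -6 is a counterexample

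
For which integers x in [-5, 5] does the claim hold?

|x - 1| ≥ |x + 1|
Holds for: {-5, -4, -3, -2, -1, 0}
Fails for: {1, 2, 3, 4, 5}

Answer: {-5, -4, -3, -2, -1, 0}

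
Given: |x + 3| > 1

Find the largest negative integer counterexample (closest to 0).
Testing negative integers from -1 downward:
x = -1: LHS = |(-1) + 3| = |2| = 2; 2 > 1 — holds
x = -2: LHS = |(-2) + 3| = |1| = 1; 1 > 1 — FAILS  ← closest negative counterexample to 0

Answer: x = -2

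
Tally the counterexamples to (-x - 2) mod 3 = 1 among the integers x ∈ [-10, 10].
Counterexamples in [-10, 10]: {-10, -8, -7, -5, -4, -2, -1, 1, 2, 4, 5, 7, 8, 10}.

Counting them gives 14 values.

Answer: 14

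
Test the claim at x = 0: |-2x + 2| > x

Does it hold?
x = 0: LHS = |-2·0 + 2| = |2| = 2; 2 > 0 — holds

The relation is satisfied at x = 0.

Answer: Yes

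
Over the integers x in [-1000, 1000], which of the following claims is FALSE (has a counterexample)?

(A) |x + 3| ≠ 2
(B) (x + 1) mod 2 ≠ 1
(A) x = -1: LHS = |(-1) + 3| = |2| = 2; 2 ≠ 2 — FAILS
(B) x = 0: LHS = (0 + 1) mod 2 = 1 mod 2 = 1; 1 ≠ 1 — FAILS

Answer: Both A and B are false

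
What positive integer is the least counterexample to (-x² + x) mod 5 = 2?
Testing positive integers:
x = 1: LHS = (-1² + 1) mod 5 = 0 mod 5 = 0; 0 = 2 — FAILS  ← smallest positive counterexample

Answer: x = 1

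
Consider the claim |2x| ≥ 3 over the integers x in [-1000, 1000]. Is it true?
The claim fails at x = 0:
x = 0: LHS = |2·0| = |0| = 0; 0 ≥ 3 — FAILS

Because a single integer refutes it, the statement is false.

Answer: False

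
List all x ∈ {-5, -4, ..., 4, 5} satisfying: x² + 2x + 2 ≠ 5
Holds for: {-5, -4, -2, -1, 0, 2, 3, 4, 5}
Fails for: {-3, 1}

Answer: {-5, -4, -2, -1, 0, 2, 3, 4, 5}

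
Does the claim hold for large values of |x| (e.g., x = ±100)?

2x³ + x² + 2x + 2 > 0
x = 100: LHS = 2·100³ + 100² + 2·100 + 2 = 2010202; 2010202 > 0 — holds
x = -100: LHS = 2·(-100)³ + (-100)² + 2·(-100) + 2 = -1990198; -1990198 > 0 — FAILS

Answer: Partially: holds for x = 100, fails for x = -100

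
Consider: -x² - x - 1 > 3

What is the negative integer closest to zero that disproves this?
Testing negative integers from -1 downward:
x = -1: LHS = -(-1)² - (-1) - 1 = -1; -1 > 3 — FAILS  ← closest negative counterexample to 0

Answer: x = -1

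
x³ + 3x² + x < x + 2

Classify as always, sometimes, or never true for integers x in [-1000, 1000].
Holds at x = 0: LHS = 0³ + 3·0² + 0 = 0, RHS = 0 + 2 = 2; 0 < 2 — holds
Fails at x = 1: LHS = 1³ + 3·1² + 1 = 5, RHS = 1 + 2 = 3; 5 < 3 — FAILS
It is satisfied by some integers in the range but not all.

Answer: Sometimes true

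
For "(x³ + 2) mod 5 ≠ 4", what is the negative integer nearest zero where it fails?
Testing negative integers from -1 downward:
x = -1: LHS = ((-1)³ + 2) mod 5 = 1 mod 5 = 1; 1 ≠ 4 — holds
x = -2: LHS = ((-2)³ + 2) mod 5 = (-6) mod 5 = 4; 4 ≠ 4 — FAILS  ← closest negative counterexample to 0

Answer: x = -2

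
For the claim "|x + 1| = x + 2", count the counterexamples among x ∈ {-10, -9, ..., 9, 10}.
Counterexamples in [-10, 10]: {-10, -9, -8, -7, -6, -5, -4, -3, -2, -1, 0, 1, 2, 3, 4, 5, 6, 7, 8, 9, 10}.

Counting them gives 21 values.

Answer: 21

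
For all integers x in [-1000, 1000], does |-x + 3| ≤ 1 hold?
The claim fails at x = 0:
x = 0: LHS = |-0 + 3| = |3| = 3; 3 ≤ 1 — FAILS

Because a single integer refutes it, the statement is false.

Answer: False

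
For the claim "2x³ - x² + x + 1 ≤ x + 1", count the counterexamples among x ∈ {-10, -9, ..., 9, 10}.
Counterexamples in [-10, 10]: {1, 2, 3, 4, 5, 6, 7, 8, 9, 10}.

Counting them gives 10 values.

Answer: 10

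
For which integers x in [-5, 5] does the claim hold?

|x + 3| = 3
Holds for: {0}
Fails for: {-5, -4, -3, -2, -1, 1, 2, 3, 4, 5}

Answer: {0}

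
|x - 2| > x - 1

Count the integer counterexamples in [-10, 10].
Counterexamples in [-10, 10]: {2, 3, 4, 5, 6, 7, 8, 9, 10}.

Counting them gives 9 values.

Answer: 9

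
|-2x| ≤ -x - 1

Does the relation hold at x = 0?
x = 0: LHS = |-2·0| = |0| = 0, RHS = -0 - 1 = -1; 0 ≤ -1 — FAILS

The relation fails at x = 0, so x = 0 is a counterexample.

Answer: No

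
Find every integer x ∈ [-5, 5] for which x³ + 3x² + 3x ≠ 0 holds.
Holds for: {-5, -4, -3, -2, -1, 1, 2, 3, 4, 5}
Fails for: {0}

Answer: {-5, -4, -3, -2, -1, 1, 2, 3, 4, 5}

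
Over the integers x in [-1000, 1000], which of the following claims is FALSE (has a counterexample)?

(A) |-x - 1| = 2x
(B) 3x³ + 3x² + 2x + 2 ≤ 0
(A) x = 0: LHS = |-0 - 1| = |-1| = 1, RHS = 2·0 = 0; 1 = 0 — FAILS
(B) x = 0: LHS = 3·0³ + 3·0² + 2·0 + 2 = 2; 2 ≤ 0 — FAILS

Answer: Both A and B are false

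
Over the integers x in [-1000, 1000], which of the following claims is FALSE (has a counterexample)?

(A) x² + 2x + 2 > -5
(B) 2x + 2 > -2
(A) Over all integers in [-1000, 1000], LHS − RHS is smallest at x = -1, where it equals 6:
x = -1: LHS = (-1)² + 2·(-1) + 2 = 1; 1 > -5 — holds
At the ends of the range:
x = -1000: LHS = (-1000)² + 2·(-1000) + 2 = 998002; 998002 > -5 — holds
x = 1000: LHS = 1000² + 2·1000 + 2 = 1002002; 1002002 > -5 — holds
Hence LHS − RHS is never zero or negative, i.e. LHS > RHS throughout, so the relation holds for every integer in [-1000, 1000].

(B) x = -2: LHS = 2·(-2) + 2 = -2; -2 > -2 — FAILS

Only (B) has a counterexample.

Answer: B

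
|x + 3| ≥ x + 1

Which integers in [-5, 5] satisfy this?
Over all integers in [-5, 5], LHS − RHS is smallest at x = 0, where it equals 2:
x = 0: LHS = |0 + 3| = |3| = 3, RHS = 0 + 1 = 1; 3 ≥ 1 — holds
At the ends of the range:
x = -5: LHS = |(-5) + 3| = |-2| = 2, RHS = (-5) + 1 = -4; 2 ≥ -4 — holds
x = 5: LHS = |5 + 3| = |8| = 8, RHS = 5 + 1 = 6; 8 ≥ 6 — holds
Hence LHS − RHS is never negative, i.e. LHS ≥ RHS throughout, so the relation holds for every integer in [-5, 5].

Answer: All integers in [-5, 5]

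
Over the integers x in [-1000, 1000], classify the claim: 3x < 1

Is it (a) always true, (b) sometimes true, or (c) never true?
Holds at x = 0: LHS = 3·0 = 0; 0 < 1 — holds
Fails at x = 1: LHS = 3·1 = 3; 3 < 1 — FAILS
It is satisfied by some integers in the range but not all.

Answer: Sometimes true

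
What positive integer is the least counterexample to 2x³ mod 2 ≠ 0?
Testing positive integers:
x = 1: LHS = (2·1³) mod 2 = 2 mod 2 = 0; 0 ≠ 0 — FAILS  ← smallest positive counterexample

Answer: x = 1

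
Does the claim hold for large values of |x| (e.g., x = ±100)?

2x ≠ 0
x = 100: LHS = 2·100 = 200; 200 ≠ 0 — holds
x = -100: LHS = 2·(-100) = -200; -200 ≠ 0 — holds

Answer: Yes, holds for both x = 100 and x = -100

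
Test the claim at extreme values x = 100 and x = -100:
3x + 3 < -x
x = 100: LHS = 3·100 + 3 = 303; 303 < -100 — FAILS
x = -100: LHS = 3·(-100) + 3 = -297, RHS = -(-100) = 100; -297 < 100 — holds

Answer: Partially: fails for x = 100, holds for x = -100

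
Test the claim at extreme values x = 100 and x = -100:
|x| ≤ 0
x = 100: LHS = |100| = 100; 100 ≤ 0 — FAILS
x = -100: LHS = |-100| = 100; 100 ≤ 0 — FAILS

Answer: No, fails for both x = 100 and x = -100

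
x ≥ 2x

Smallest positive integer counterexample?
Testing positive integers:
x = 1: RHS = 2·1 = 2; 1 ≥ 2 — FAILS  ← smallest positive counterexample

Answer: x = 1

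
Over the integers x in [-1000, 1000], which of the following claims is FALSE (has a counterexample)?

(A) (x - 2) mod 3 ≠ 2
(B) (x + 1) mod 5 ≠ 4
(A) x = 1: LHS = (1 - 2) mod 3 = (-1) mod 3 = 2; 2 ≠ 2 — FAILS
(B) x = -2: LHS = ((-2) + 1) mod 5 = (-1) mod 5 = 4; 4 ≠ 4 — FAILS

Answer: Both A and B are false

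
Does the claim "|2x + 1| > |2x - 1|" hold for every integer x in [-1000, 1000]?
The claim fails at x = 0:
x = 0: LHS = |2·0 + 1| = |1| = 1, RHS = |2·0 - 1| = |-1| = 1; 1 > 1 — FAILS

Because a single integer refutes it, the statement is false.

Answer: False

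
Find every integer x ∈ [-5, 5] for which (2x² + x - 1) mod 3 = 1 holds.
For a polynomial with integer coefficients, its value mod 3 depends only on x mod 3, so it suffices to check one representative of each residue class, x = 0, 1, 2:
x = 0: LHS = (2·0² + 0 - 1) mod 3 = (-1) mod 3 = 2; 2 = 1 — FAILS
x = 1: LHS = (2·1² + 1 - 1) mod 3 = 2 mod 3 = 2; 2 = 1 — FAILS
x = 2: LHS = (2·2² + 2 - 1) mod 3 = 9 mod 3 = 0; 0 = 1 — FAILS
The relation fails in every residue class, so the claimed relation (=) fails for every integer in [-5, 5].

Answer: None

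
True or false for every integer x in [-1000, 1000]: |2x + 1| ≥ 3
The claim fails at x = 0:
x = 0: LHS = |2·0 + 1| = |1| = 1; 1 ≥ 3 — FAILS

Because a single integer refutes it, the statement is false.

Answer: False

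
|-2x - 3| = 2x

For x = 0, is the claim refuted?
Substitute x = 0 into the relation:
x = 0: LHS = |-2·0 - 3| = |-3| = 3, RHS = 2·0 = 0; 3 = 0 — FAILS

Since the claim fails at x = 0, this value is a counterexample.

Answer: Yes, x = 0 is a counterexample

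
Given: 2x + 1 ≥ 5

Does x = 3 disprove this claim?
Substitute x = 3 into the relation:
x = 3: LHS = 2·3 + 1 = 7; 7 ≥ 5 — holds

The claim holds here, so x = 3 is not a counterexample. (A counterexample exists elsewhere, e.g. x = 0.)

Answer: No, x = 3 is not a counterexample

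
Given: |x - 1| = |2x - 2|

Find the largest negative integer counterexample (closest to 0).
Testing negative integers from -1 downward:
x = -1: LHS = |(-1) - 1| = |-2| = 2, RHS = |2·(-1) - 2| = |-4| = 4; 2 = 4 — FAILS  ← closest negative counterexample to 0

Answer: x = -1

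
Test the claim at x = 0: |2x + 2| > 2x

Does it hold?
x = 0: LHS = |2·0 + 2| = |2| = 2, RHS = 2·0 = 0; 2 > 0 — holds

The relation is satisfied at x = 0.

Answer: Yes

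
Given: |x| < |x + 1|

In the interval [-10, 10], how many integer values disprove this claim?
Counterexamples in [-10, 10]: {-10, -9, -8, -7, -6, -5, -4, -3, -2, -1}.

Counting them gives 10 values.

Answer: 10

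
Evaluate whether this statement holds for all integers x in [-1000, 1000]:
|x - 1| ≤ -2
The claim fails at x = 0:
x = 0: LHS = |0 - 1| = |-1| = 1; 1 ≤ -2 — FAILS

Because a single integer refutes it, the statement is false.

Answer: False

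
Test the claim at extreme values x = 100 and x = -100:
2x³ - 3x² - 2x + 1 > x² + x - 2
x = 100: LHS = 2·100³ - 3·100² - 2·100 + 1 = 1969801, RHS = 100² + 100 - 2 = 10098; 1969801 > 10098 — holds
x = -100: LHS = 2·(-100)³ - 3·(-100)² - 2·(-100) + 1 = -2029799, RHS = (-100)² + (-100) - 2 = 9898; -2029799 > 9898 — FAILS

Answer: Partially: holds for x = 100, fails for x = -100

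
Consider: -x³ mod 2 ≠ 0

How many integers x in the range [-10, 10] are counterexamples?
Counterexamples in [-10, 10]: {-10, -8, -6, -4, -2, 0, 2, 4, 6, 8, 10}.

Counting them gives 11 values.

Answer: 11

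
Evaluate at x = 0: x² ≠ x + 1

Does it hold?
x = 0: LHS = 0² = 0, RHS = 0 + 1 = 1; 0 ≠ 1 — holds

The relation is satisfied at x = 0.

Answer: Yes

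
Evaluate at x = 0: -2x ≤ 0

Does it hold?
x = 0: LHS = -2·0 = 0; 0 ≤ 0 — holds

The relation is satisfied at x = 0.

Answer: Yes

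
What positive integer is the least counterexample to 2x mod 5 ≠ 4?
Testing positive integers:
x = 1: LHS = (2·1) mod 5 = 2 mod 5 = 2; 2 ≠ 4 — holds
x = 2: LHS = (2·2) mod 5 = 4 mod 5 = 4; 4 ≠ 4 — FAILS  ← smallest positive counterexample

Answer: x = 2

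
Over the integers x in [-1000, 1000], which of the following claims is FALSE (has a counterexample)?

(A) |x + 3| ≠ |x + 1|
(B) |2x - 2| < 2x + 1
(A) x = -2: LHS = |(-2) + 3| = |1| = 1, RHS = |(-2) + 1| = |-1| = 1; 1 ≠ 1 — FAILS
(B) x = 0: LHS = |2·0 - 2| = |-2| = 2, RHS = 2·0 + 1 = 1; 2 < 1 — FAILS

Answer: Both A and B are false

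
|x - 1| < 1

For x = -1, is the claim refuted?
Substitute x = -1 into the relation:
x = -1: LHS = |(-1) - 1| = |-2| = 2; 2 < 1 — FAILS

Since the claim fails at x = -1, this value is a counterexample.

Answer: Yes, x = -1 is a counterexample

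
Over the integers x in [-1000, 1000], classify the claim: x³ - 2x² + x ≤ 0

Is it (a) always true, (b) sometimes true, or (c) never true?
Holds at x = 0: LHS = 0³ - 2·0² + 0 = 0; 0 ≤ 0 — holds
Fails at x = 2: LHS = 2³ - 2·2² + 2 = 2; 2 ≤ 0 — FAILS
It is satisfied by some integers in the range but not all.

Answer: Sometimes true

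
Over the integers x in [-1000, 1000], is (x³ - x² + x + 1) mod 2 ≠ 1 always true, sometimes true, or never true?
Holds at x = 1: LHS = (1³ - 1² + 1 + 1) mod 2 = 2 mod 2 = 0; 0 ≠ 1 — holds
Fails at x = 0: LHS = (0³ - 0² + 0 + 1) mod 2 = 1 mod 2 = 1; 1 ≠ 1 — FAILS
It is satisfied by some integers in the range but not all.

Answer: Sometimes true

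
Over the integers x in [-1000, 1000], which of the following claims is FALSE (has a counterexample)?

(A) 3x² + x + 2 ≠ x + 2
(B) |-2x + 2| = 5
(A) x = 0: LHS = 3·0² + 0 + 2 = 2, RHS = 0 + 2 = 2; 2 ≠ 2 — FAILS
(B) x = 0: LHS = |-2·0 + 2| = |2| = 2; 2 = 5 — FAILS

Answer: Both A and B are false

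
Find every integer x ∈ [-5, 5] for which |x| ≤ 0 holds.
Holds for: {0}
Fails for: {-5, -4, -3, -2, -1, 1, 2, 3, 4, 5}

Answer: {0}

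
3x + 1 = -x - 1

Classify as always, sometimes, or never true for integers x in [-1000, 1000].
Track d = LHS − RHS over the integers in [-1000, 1000]. Equality would need d = 0, but d changes sign only between consecutive integers, jumping over 0:
x = -1: LHS = 3·(-1) + 1 = -2, RHS = -(-1) - 1 = 0; -2 = 0 — FAILS  (d = -2)
x = 0: LHS = 3·0 + 1 = 1, RHS = -0 - 1 = -1; 1 = -1 — FAILS  (d = 2)
Away from these crossings d keeps a constant sign, and checking every integer in [-1000, 1000] confirms d ≠ 0 throughout. Hence the two sides are never equal, so the claimed relation (=) fails for every integer in [-1000, 1000].

No integer in the range satisfies it.

Answer: Never true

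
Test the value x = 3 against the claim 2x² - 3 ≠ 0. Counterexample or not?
Substitute x = 3 into the relation:
x = 3: LHS = 2·3² - 3 = 15; 15 ≠ 0 — holds

The relation holds at x = 3, so it is not a counterexample.

Answer: No, x = 3 is not a counterexample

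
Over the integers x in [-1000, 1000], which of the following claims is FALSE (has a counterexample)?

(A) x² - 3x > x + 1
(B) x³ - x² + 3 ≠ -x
(A) x = 0: LHS = 0² - 3·0 = 0, RHS = 0 + 1 = 1; 0 > 1 — FAILS
(B) x = -1: LHS = (-1)³ - (-1)² + 3 = 1, RHS = -(-1) = 1; 1 ≠ 1 — FAILS

Answer: Both A and B are false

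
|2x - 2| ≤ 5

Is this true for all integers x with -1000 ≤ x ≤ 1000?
The claim fails at x = -2:
x = -2: LHS = |2·(-2) - 2| = |-6| = 6; 6 ≤ 5 — FAILS

Because a single integer refutes it, the statement is false.

Answer: False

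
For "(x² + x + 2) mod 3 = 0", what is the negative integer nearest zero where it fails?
Testing negative integers from -1 downward:
x = -1: LHS = ((-1)² + (-1) + 2) mod 3 = 2 mod 3 = 2; 2 = 0 — FAILS  ← closest negative counterexample to 0

Answer: x = -1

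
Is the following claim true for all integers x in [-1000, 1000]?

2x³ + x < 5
The claim fails at x = 2:
x = 2: LHS = 2·2³ + 2 = 18; 18 < 5 — FAILS

Because a single integer refutes it, the statement is false.

Answer: False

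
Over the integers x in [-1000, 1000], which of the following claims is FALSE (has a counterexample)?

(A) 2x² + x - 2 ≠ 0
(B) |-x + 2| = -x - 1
(A) Track d = LHS − RHS over the integers in [-1000, 1000]. Equality would need d = 0, but d changes sign only between consecutive integers, jumping over 0:
x = -2: LHS = 2·(-2)² + (-2) - 2 = 4; 4 ≠ 0 — holds  (d = 4)
x = -1: LHS = 2·(-1)² + (-1) - 2 = -1; -1 ≠ 0 — holds  (d = -1)
x = 0: LHS = 2·0² + 0 - 2 = -2; -2 ≠ 0 — holds  (d = -2)
x = 1: LHS = 2·1² + 1 - 2 = 1; 1 ≠ 0 — holds  (d = 1)
Away from these crossings d keeps a constant sign, and checking every integer in [-1000, 1000] confirms d ≠ 0 throughout. Hence the two sides are never equal, so the relation holds for every integer in [-1000, 1000].

(B) x = 0: LHS = |-0 + 2| = |2| = 2, RHS = -0 - 1 = -1; 2 = -1 — FAILS

Only (B) has a counterexample.

Answer: B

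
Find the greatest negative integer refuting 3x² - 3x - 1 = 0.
Testing negative integers from -1 downward:
x = -1: LHS = 3·(-1)² - 3·(-1) - 1 = 5; 5 = 0 — FAILS  ← closest negative counterexample to 0

Answer: x = -1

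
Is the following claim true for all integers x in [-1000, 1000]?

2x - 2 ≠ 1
Track d = LHS − RHS over the integers in [-1000, 1000]. Equality would need d = 0, but d changes sign only between consecutive integers, jumping over 0:
x = 1: LHS = 2·1 - 2 = 0; 0 ≠ 1 — holds  (d = -1)
x = 2: LHS = 2·2 - 2 = 2; 2 ≠ 1 — holds  (d = 1)
Away from these crossings d keeps a constant sign, and checking every integer in [-1000, 1000] confirms d ≠ 0 throughout. Hence the two sides are never equal, so the relation holds for every integer in [-1000, 1000].

No counterexample exists.

Answer: True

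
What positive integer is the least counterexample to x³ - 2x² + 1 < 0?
Testing positive integers:
x = 1: LHS = 1³ - 2·1² + 1 = 0; 0 < 0 — FAILS  ← smallest positive counterexample

Answer: x = 1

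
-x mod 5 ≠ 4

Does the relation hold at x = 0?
x = 0: LHS = (-0) mod 5 = 0 mod 5 = 0; 0 ≠ 4 — holds

The relation is satisfied at x = 0.

Answer: Yes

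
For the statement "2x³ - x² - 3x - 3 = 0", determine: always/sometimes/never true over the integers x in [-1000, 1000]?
Track d = LHS − RHS over the integers in [-1000, 1000]. Equality would need d = 0, but d changes sign only between consecutive integers, jumping over 0:
x = 1: LHS = 2·1³ - 1² - 3·1 - 3 = -5; -5 = 0 — FAILS  (d = -5)
x = 2: LHS = 2·2³ - 2² - 3·2 - 3 = 3; 3 = 0 — FAILS  (d = 3)
Away from these crossings d keeps a constant sign, and checking every integer in [-1000, 1000] confirms d ≠ 0 throughout. Hence the two sides are never equal, so the claimed relation (=) fails for every integer in [-1000, 1000].

No integer in the range satisfies it.

Answer: Never true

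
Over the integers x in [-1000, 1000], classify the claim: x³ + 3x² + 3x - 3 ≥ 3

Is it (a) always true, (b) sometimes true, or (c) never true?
Holds at x = 1: LHS = 1³ + 3·1² + 3·1 - 3 = 4; 4 ≥ 3 — holds
Fails at x = 0: LHS = 0³ + 3·0² + 3·0 - 3 = -3; -3 ≥ 3 — FAILS
It is satisfied by some integers in the range but not all.

Answer: Sometimes true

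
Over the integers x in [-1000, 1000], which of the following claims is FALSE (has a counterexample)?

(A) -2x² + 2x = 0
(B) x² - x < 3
(A) x = -1: LHS = -2·(-1)² + 2·(-1) = -4; -4 = 0 — FAILS
(B) x = -2: LHS = (-2)² - (-2) = 6; 6 < 3 — FAILS

Answer: Both A and B are false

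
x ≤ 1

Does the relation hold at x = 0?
x = 0: 0 ≤ 1 — holds

The relation is satisfied at x = 0.

Answer: Yes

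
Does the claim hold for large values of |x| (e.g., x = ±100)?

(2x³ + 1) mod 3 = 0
x = 100: LHS = (2·100³ + 1) mod 3 = 2000001 mod 3 = 0; 0 = 0 — holds
x = -100: LHS = (2·(-100)³ + 1) mod 3 = (-1999999) mod 3 = 2; 2 = 0 — FAILS

Answer: Partially: holds for x = 100, fails for x = -100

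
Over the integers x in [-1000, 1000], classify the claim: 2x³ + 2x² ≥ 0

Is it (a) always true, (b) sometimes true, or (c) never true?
Holds at x = 0: LHS = 2·0³ + 2·0² = 0; 0 ≥ 0 — holds
Fails at x = -2: LHS = 2·(-2)³ + 2·(-2)² = -8; -8 ≥ 0 — FAILS
It is satisfied by some integers in the range but not all.

Answer: Sometimes true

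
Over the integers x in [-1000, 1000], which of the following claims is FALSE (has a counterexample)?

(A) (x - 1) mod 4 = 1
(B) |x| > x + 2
(A) x = 0: LHS = (0 - 1) mod 4 = (-1) mod 4 = 3; 3 = 1 — FAILS
(B) x = 0: LHS = |0| = 0, RHS = 0 + 2 = 2; 0 > 2 — FAILS

Answer: Both A and B are false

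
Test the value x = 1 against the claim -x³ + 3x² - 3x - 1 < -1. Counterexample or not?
Substitute x = 1 into the relation:
x = 1: LHS = -1³ + 3·1² - 3·1 - 1 = -2; -2 < -1 — holds

The claim holds here, so x = 1 is not a counterexample. (A counterexample exists elsewhere, e.g. x = 0.)

Answer: No, x = 1 is not a counterexample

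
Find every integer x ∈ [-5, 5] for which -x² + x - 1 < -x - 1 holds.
Holds for: {-5, -4, -3, -2, -1, 3, 4, 5}
Fails for: {0, 1, 2}

Answer: {-5, -4, -3, -2, -1, 3, 4, 5}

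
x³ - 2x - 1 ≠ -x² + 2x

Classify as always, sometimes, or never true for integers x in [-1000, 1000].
Track d = LHS − RHS over the integers in [-1000, 1000]. Equality would need d = 0, but d changes sign only between consecutive integers, jumping over 0:
x = -3: LHS = (-3)³ - 2·(-3) - 1 = -22, RHS = -(-3)² + 2·(-3) = -15; -22 ≠ -15 — holds  (d = -7)
x = -2: LHS = (-2)³ - 2·(-2) - 1 = -5, RHS = -(-2)² + 2·(-2) = -8; -5 ≠ -8 — holds  (d = 3)
x = -1: LHS = (-1)³ - 2·(-1) - 1 = 0, RHS = -(-1)² + 2·(-1) = -3; 0 ≠ -3 — holds  (d = 3)
x = 0: LHS = 0³ - 2·0 - 1 = -1, RHS = -0² + 2·0 = 0; -1 ≠ 0 — holds  (d = -1)
x = 1: LHS = 1³ - 2·1 - 1 = -2, RHS = -1² + 2·1 = 1; -2 ≠ 1 — holds  (d = -3)
x = 2: LHS = 2³ - 2·2 - 1 = 3, RHS = -2² + 2·2 = 0; 3 ≠ 0 — holds  (d = 3)
Away from these crossings d keeps a constant sign, and checking every integer in [-1000, 1000] confirms d ≠ 0 throughout. Hence the two sides are never equal, so the relation holds for every integer in [-1000, 1000].

No counterexample exists.

Answer: Always true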